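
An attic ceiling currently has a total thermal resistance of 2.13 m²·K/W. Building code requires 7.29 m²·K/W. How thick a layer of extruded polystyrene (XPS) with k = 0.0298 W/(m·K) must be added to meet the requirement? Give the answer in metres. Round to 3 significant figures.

ΔR = 7.29 − 2.13 = 5.16 m²·K/W
L = ΔR × k = 5.16 × 0.0298 = 0.1538 m

0.154 m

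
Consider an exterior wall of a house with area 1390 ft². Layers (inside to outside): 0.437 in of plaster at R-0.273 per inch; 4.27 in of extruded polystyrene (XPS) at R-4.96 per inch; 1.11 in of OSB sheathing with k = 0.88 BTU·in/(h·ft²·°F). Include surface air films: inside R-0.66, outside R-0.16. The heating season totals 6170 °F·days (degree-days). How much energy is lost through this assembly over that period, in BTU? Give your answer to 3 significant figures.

0.437 × 0.273 = 0.1193
4.27 × 4.96 = 21.18
1.11/0.88 = 1.261
R_total = 0.66 + 0.1193 + 21.18 + 1.261 + 0.16 = 23.38 ft²·°F·h/BTU
E = A × HDD × 24 / R = 1390 × 6170 × 24 / 23.38 = 8804000 BTU

8800000 BTU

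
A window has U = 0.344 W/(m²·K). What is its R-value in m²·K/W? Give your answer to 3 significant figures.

R = 1/U = 1/0.344 = 2.907

2.91 m²·K/W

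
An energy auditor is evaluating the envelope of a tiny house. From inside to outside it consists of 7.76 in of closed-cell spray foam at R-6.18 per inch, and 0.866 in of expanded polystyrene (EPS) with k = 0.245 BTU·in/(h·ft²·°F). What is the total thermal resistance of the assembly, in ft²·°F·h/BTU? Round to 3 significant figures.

7.76 × 6.18 = 47.96
0.866/0.245 = 3.535
R_total = 47.96 + 3.535 = 51.49 ft²·°F·h/BTU

51.5 ft²·°F·h/BTU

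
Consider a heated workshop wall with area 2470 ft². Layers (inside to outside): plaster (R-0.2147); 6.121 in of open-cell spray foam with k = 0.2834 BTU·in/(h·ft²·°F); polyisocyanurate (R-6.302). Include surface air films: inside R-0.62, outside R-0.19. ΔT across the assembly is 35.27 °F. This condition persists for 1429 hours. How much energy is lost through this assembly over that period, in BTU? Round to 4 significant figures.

6.121/0.2834 = 21.598
R_total = 0.62 + 0.2147 + 21.598 + 6.302 + 0.19 = 28.925 ft²·°F·h/BTU
Q = 2470 × 35.27 / 28.925 = 3011.8 BTU/h
E = 3011.8 × 1429 = 4303900 BTU

4304000 BTU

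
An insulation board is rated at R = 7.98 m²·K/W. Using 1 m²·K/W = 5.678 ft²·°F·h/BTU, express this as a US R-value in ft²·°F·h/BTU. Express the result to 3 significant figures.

45.3 ft²·°F·h/BTU

R_US = 7.98 × 5.678 = 45.31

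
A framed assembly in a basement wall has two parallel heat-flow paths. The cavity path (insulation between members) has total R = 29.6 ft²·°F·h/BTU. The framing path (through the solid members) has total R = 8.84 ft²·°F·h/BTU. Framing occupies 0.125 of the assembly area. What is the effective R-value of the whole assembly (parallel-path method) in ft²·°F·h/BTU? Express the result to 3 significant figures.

U_eff = 0.875/29.6 + 0.125/8.84 = 0.02956 + 0.01414 = 0.0437
R_eff = 1/U_eff = 22.88 ft²·°F·h/BTU

22.9 ft²·°F·h/BTU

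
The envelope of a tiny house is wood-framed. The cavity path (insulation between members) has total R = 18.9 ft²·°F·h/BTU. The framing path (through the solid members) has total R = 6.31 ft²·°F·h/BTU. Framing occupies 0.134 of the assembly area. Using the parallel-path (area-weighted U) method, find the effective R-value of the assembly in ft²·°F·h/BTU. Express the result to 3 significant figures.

14.9 ft²·°F·h/BTU

U_eff = 0.866/18.9 + 0.134/6.31 = 0.04582 + 0.02124 = 0.06706
R_eff = 1/U_eff = 14.91 ft²·°F·h/BTU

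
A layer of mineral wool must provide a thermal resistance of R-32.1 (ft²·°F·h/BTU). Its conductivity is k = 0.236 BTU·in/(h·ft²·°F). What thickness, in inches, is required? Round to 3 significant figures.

7.58 in

L = R × k = 32.1 × 0.236 = 7.576 in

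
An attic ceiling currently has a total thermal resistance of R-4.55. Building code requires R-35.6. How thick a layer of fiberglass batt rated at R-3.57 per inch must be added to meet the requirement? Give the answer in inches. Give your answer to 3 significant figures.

ΔR = 35.6 − 4.55 = 31.05 ft²·°F·h/BTU
L = ΔR / (R/in) = 31.05/3.57 = 8.697 in

8.70 in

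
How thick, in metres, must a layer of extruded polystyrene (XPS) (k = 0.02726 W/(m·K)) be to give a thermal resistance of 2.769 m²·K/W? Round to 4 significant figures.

0.07548 m

L = R·k = 2.769 × 0.02726 = 0.075483 m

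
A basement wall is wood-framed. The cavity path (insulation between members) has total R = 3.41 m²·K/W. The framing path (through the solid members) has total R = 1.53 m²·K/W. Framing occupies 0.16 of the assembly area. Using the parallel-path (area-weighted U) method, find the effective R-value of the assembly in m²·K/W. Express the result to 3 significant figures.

U_eff = 0.84/3.41 + 0.16/1.53 = 0.2463 + 0.1046 = 0.3509
R_eff = 1/U_eff = 2.85 m²·K/W

2.85 m²·K/W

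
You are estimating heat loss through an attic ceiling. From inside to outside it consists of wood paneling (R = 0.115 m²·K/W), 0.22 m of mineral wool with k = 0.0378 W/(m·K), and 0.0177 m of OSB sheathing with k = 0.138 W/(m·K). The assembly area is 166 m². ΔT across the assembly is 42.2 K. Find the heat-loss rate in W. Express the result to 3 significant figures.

0.22/0.0378 = 5.82
0.0177/0.138 = 0.1283
R_total = 0.115 + 5.82 + 0.1283 = 6.063 m²·K/W
Q = A·ΔT/R = 166 × 42.2 / 6.063 = 1155 W

1160 W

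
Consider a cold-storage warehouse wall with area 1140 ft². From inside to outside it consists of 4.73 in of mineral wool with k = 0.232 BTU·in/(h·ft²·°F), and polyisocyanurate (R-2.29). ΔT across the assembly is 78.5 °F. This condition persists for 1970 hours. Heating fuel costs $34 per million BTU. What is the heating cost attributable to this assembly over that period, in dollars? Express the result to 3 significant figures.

264 dollars

4.73/0.232 = 20.39
R_total = 20.39 + 2.29 = 22.68 ft²·°F·h/BTU
Q = 1140 × 78.5 / 22.68 = 3946 BTU/h
E = 3946 × 1970 = 7774000 BTU
Cost = 7774000/10⁶ × 34 = $264.3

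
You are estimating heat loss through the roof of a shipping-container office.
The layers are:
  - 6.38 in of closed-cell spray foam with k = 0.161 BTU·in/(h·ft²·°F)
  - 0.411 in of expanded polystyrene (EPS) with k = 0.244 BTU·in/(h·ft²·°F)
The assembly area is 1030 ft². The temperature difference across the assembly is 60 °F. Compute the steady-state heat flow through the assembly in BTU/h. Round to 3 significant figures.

1500 BTU/h

6.38/0.161 = 39.63
0.411/0.244 = 1.684
R_total = 39.63 + 1.684 = 41.31 ft²·°F·h/BTU
Q = A·ΔT/R = 1030 × 60 / 41.31 = 1496 BTU/h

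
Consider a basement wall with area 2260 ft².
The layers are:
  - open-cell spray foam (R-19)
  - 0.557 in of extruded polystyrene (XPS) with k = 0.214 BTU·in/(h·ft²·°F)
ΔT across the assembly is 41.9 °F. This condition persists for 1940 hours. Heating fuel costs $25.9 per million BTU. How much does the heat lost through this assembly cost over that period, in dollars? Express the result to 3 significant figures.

220 dollars

0.557/0.214 = 2.603
R_total = 19 + 2.603 = 21.6 ft²·°F·h/BTU
Q = 2260 × 41.9 / 21.6 = 4383 BTU/h
E = 4383 × 1940 = 8504000 BTU
Cost = 8504000/10⁶ × 25.9 = $220.2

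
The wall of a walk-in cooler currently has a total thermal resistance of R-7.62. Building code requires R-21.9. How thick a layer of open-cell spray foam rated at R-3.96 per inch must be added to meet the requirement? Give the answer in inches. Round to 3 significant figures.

3.61 in

ΔR = 21.9 − 7.62 = 14.28 ft²·°F·h/BTU
L = ΔR / (R/in) = 14.28/3.96 = 3.606 in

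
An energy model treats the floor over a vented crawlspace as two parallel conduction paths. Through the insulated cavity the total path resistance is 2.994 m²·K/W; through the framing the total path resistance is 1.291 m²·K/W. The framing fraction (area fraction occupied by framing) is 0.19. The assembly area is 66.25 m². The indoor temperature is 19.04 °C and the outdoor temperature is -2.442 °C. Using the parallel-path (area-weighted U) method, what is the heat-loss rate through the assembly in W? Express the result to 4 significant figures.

U_eff = 0.81/2.994 + 0.19/1.291 = 0.27054 + 0.14717 = 0.41771
R_eff = 1/U_eff = 2.394 m²·K/W
Q = 66.25 × (19.04 − (-2.442)) / 2.394 = 594.48 W

594.5 W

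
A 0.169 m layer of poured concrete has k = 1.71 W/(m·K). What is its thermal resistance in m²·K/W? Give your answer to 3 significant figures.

0.0988 m²·K/W

R = L/k = 0.169/1.71 = 0.09883 m²·K/W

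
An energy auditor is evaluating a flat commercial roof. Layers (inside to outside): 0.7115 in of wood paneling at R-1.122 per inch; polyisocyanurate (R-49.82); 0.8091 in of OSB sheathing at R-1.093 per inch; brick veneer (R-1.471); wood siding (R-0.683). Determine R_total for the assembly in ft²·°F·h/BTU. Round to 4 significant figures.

0.7115 × 1.122 = 0.7983
0.8091 × 1.093 = 0.88435
R_total = 0.7983 + 49.82 + 0.88435 + 1.471 + 0.683 = 53.657 ft²·°F·h/BTU

53.66 ft²·°F·h/BTU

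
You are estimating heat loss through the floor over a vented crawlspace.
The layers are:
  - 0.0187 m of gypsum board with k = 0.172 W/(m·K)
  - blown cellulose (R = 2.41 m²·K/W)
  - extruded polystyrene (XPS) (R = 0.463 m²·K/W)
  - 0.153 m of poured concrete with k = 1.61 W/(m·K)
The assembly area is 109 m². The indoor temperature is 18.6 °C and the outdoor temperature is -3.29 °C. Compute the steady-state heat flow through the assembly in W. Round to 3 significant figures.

775 W

0.0187/0.172 = 0.1087
0.153/1.61 = 0.09503
R_total = 0.1087 + 2.41 + 0.463 + 0.09503 = 3.077 m²·K/W
Q = A·ΔT/R = 109 × (18.6 − (-3.29)) / 3.077 = 775.5 W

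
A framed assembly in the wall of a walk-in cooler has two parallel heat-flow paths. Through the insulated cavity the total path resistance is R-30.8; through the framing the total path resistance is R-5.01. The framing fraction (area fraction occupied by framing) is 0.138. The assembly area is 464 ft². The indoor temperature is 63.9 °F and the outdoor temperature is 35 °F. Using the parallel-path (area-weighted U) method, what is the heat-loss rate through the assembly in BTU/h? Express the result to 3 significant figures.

745 BTU/h

U_eff = 0.862/30.8 + 0.138/5.01 = 0.02799 + 0.02754 = 0.05553
R_eff = 1/U_eff = 18.01 ft²·°F·h/BTU
Q = 464 × (63.9 − 35) / 18.01 = 744.7 BTU/h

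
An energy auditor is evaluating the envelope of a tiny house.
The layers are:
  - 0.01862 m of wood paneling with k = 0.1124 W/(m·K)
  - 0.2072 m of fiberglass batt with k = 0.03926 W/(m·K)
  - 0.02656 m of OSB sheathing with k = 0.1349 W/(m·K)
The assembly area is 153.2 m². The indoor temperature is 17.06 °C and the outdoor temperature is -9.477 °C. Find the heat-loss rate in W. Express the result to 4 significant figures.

0.01862/0.1124 = 0.16566
0.2072/0.03926 = 5.2776
0.02656/0.1349 = 0.19689
R_total = 0.16566 + 5.2776 + 0.19689 = 5.6402 m²·K/W
Q = A·ΔT/R = 153.2 × (17.06 − (-9.477)) / 5.6402 = 720.8 W

720.8 W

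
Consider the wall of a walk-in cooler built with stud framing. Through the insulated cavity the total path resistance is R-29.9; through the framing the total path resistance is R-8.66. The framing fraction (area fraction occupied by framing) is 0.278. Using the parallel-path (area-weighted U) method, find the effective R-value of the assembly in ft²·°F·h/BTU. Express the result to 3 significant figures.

17.8 ft²·°F·h/BTU

U_eff = 0.722/29.9 + 0.278/8.66 = 0.02415 + 0.0321 = 0.05625
R_eff = 1/U_eff = 17.78 ft²·°F·h/BTU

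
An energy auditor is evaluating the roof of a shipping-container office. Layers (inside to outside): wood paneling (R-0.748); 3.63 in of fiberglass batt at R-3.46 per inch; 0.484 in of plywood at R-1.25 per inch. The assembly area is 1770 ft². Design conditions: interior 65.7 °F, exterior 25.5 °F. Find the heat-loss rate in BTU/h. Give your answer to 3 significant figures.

5110 BTU/h

3.63 × 3.46 = 12.56
0.484 × 1.25 = 0.605
R_total = 0.748 + 12.56 + 0.605 = 13.91 ft²·°F·h/BTU
Q = A·ΔT/R = 1770 × (65.7 − 25.5) / 13.91 = 5114 BTU/h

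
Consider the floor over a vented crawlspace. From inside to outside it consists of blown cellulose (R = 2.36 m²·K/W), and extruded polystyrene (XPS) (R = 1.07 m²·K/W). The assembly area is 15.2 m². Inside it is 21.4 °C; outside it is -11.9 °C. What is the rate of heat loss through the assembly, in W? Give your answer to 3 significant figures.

R_total = 2.36 + 1.07 = 3.43 m²·K/W
Q = A·ΔT/R = 15.2 × (21.4 − (-11.9)) / 3.43 = 147.6 W

148 W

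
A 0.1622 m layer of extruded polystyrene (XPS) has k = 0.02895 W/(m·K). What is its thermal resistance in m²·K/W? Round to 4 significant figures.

5.603 m²·K/W

R = L/k = 0.1622/0.02895 = 5.6028 m²·K/W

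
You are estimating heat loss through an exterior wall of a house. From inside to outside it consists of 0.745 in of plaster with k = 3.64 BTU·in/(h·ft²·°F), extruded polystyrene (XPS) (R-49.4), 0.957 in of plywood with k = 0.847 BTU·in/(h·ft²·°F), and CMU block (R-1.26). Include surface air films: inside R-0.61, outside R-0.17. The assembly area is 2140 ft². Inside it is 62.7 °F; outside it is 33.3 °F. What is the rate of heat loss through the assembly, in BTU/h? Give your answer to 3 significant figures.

0.745/3.64 = 0.2047
0.957/0.847 = 1.13
R_total = 0.61 + 0.2047 + 49.4 + 1.13 + 1.26 + 0.17 = 52.77 ft²·°F·h/BTU
Q = A·ΔT/R = 2140 × (62.7 − 33.3) / 52.77 = 1192 BTU/h

1190 BTU/h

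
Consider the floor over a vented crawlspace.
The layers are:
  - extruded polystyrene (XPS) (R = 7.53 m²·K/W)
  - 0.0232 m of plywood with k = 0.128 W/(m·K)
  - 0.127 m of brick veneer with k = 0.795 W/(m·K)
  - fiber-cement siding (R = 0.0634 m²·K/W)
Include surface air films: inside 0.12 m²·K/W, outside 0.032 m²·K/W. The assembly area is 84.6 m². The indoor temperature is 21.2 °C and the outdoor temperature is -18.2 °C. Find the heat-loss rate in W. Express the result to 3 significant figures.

0.0232/0.128 = 0.1812
0.127/0.795 = 0.1597
R_total = 0.12 + 7.53 + 0.1812 + 0.1597 + 0.0634 + 0.032 = 8.086 m²·K/W
Q = A·ΔT/R = 84.6 × (21.2 − (-18.2)) / 8.086 = 412.2 W

412 W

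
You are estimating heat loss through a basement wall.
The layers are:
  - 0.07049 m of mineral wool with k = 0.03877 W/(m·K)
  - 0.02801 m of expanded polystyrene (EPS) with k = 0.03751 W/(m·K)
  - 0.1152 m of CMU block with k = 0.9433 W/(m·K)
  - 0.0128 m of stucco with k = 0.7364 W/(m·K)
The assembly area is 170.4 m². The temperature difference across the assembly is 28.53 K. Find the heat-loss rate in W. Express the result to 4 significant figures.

0.07049/0.03877 = 1.8182
0.02801/0.03751 = 0.74673
0.1152/0.9433 = 0.12212
0.0128/0.7364 = 0.017382
R_total = 1.8182 + 0.74673 + 0.12212 + 0.017382 = 2.7044 m²·K/W
Q = A·ΔT/R = 170.4 × 28.53 / 2.7044 = 1797.6 W

1798 W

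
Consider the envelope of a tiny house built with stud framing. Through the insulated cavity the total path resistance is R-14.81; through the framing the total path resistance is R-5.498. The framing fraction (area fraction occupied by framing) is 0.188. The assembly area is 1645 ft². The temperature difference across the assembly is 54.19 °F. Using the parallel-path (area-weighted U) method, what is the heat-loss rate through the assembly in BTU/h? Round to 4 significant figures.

U_eff = 0.812/14.81 + 0.188/5.498 = 0.054828 + 0.034194 = 0.089022
R_eff = 1/U_eff = 11.233 ft²·°F·h/BTU
Q = 1645 × 54.19 / 11.233 = 7935.7 BTU/h

7936 BTU/h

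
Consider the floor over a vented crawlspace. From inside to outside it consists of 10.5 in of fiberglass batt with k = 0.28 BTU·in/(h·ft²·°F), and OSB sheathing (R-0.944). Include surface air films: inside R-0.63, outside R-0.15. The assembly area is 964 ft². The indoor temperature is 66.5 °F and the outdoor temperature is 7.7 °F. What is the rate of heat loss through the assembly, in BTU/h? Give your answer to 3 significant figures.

10.5/0.28 = 37.5
R_total = 0.63 + 37.5 + 0.944 + 0.15 = 39.22 ft²·°F·h/BTU
Q = A·ΔT/R = 964 × (66.5 − 7.7) / 39.22 = 1445 BTU/h

1450 BTU/h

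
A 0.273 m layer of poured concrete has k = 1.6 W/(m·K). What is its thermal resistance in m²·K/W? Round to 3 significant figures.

0.171 m²·K/W

R = L/k = 0.273/1.6 = 0.1706 m²·K/W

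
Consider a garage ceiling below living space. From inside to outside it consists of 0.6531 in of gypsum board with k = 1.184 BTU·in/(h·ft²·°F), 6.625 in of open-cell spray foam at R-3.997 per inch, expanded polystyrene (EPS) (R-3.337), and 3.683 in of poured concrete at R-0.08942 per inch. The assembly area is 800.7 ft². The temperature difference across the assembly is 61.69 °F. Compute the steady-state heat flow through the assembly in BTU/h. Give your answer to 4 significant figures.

1609 BTU/h

0.6531/1.184 = 0.5516
6.625 × 3.997 = 26.48
3.683 × 0.08942 = 0.32933
R_total = 0.5516 + 26.48 + 3.337 + 0.32933 = 30.698 ft²·°F·h/BTU
Q = A·ΔT/R = 800.7 × 61.69 / 30.698 = 1609.1 BTU/h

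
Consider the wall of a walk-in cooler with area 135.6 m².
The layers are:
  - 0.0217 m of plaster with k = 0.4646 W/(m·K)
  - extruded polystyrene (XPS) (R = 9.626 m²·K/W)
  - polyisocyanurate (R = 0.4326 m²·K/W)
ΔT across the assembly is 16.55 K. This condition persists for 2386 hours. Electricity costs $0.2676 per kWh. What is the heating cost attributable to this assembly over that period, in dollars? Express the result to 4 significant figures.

0.0217/0.4646 = 0.046707
R_total = 0.046707 + 9.626 + 0.4326 = 10.105 m²·K/W
Q = 135.6 × 16.55 / 10.105 = 222.08 W
E = 222.08 W × 2386 h / 1000 = 529.88 kWh
Cost = 529.88 × 0.2676 = $141.8

141.8 dollars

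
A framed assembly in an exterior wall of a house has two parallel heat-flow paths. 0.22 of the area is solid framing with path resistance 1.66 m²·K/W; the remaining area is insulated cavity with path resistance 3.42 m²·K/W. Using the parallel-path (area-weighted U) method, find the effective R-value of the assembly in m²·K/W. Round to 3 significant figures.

U_eff = 0.78/3.42 + 0.22/1.66 = 0.2281 + 0.1325 = 0.3606
R_eff = 1/U_eff = 2.773 m²·K/W

2.77 m²·K/W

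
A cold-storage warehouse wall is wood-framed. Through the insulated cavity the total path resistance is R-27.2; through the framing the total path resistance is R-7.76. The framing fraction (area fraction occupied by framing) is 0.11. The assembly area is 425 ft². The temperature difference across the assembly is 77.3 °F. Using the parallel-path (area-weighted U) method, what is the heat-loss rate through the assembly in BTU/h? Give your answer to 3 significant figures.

1540 BTU/h

U_eff = 0.89/27.2 + 0.11/7.76 = 0.03272 + 0.01418 = 0.0469
R_eff = 1/U_eff = 21.32 ft²·°F·h/BTU
Q = 425 × 77.3 / 21.32 = 1541 BTU/h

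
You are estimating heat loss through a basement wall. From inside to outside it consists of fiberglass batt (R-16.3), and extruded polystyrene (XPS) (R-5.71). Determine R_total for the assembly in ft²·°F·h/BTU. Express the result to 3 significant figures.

22.0 ft²·°F·h/BTU

R_total = 16.3 + 5.71 = 22.01 ft²·°F·h/BTU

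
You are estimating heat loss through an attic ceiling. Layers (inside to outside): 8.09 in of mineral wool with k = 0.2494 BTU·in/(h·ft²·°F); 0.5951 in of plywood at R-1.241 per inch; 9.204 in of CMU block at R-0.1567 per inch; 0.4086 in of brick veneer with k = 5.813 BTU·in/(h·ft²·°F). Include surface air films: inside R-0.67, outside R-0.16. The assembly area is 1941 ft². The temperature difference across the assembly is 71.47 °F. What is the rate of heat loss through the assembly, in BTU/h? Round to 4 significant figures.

8.09/0.2494 = 32.438
0.5951 × 1.241 = 0.73852
9.204 × 0.1567 = 1.4423
0.4086/5.813 = 0.070291
R_total = 0.67 + 32.438 + 0.73852 + 1.4423 + 0.070291 + 0.16 = 35.519 ft²·°F·h/BTU
Q = A·ΔT/R = 1941 × 71.47 / 35.519 = 3905.6 BTU/h

3906 BTU/h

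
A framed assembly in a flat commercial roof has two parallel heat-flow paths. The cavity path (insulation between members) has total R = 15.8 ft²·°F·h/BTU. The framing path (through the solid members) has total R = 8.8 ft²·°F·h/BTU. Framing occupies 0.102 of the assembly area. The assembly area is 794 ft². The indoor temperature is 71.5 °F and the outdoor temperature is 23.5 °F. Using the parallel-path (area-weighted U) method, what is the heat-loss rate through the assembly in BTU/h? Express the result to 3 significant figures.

U_eff = 0.898/15.8 + 0.102/8.8 = 0.05684 + 0.01159 = 0.06843
R_eff = 1/U_eff = 14.61 ft²·°F·h/BTU
Q = 794 × (71.5 − 23.5) / 14.61 = 2608 BTU/h

2610 BTU/h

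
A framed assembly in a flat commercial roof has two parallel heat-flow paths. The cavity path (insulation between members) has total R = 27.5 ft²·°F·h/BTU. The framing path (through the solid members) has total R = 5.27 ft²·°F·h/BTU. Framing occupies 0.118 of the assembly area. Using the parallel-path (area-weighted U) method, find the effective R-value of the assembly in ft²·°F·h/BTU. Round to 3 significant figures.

U_eff = 0.882/27.5 + 0.118/5.27 = 0.03207 + 0.02239 = 0.05446
R_eff = 1/U_eff = 18.36 ft²·°F·h/BTU

18.4 ft²·°F·h/BTU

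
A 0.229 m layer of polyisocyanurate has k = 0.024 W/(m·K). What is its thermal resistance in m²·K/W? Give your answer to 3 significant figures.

R = L/k = 0.229/0.024 = 9.542 m²·K/W

9.54 m²·K/W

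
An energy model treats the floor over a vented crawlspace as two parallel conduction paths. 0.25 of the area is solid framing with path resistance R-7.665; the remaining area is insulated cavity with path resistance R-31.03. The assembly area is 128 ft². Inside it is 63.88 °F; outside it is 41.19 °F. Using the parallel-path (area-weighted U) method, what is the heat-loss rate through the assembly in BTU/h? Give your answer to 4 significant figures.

U_eff = 0.75/31.03 + 0.25/7.665 = 0.02417 + 0.032616 = 0.056786
R_eff = 1/U_eff = 17.61 ft²·°F·h/BTU
Q = 128 × (63.88 − 41.19) / 17.61 = 164.92 BTU/h

164.9 BTU/h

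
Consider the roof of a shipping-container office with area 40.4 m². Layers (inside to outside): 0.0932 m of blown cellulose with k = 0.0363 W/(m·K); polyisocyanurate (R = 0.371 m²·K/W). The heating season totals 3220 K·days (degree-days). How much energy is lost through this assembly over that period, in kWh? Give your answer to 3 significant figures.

0.0932/0.0363 = 2.567
R_total = 2.567 + 0.371 = 2.938 m²·K/W
E = A × HDD × 24 / R / 1000 = 40.4 × 3220 × 24 / 2.938 / 1000 = 1062 kWh

1060 kWh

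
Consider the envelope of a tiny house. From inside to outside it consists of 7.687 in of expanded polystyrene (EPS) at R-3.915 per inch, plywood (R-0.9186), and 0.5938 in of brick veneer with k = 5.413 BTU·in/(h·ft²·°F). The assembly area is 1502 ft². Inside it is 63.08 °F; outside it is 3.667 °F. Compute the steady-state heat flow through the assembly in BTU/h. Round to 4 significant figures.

2867 BTU/h

7.687 × 3.915 = 30.095
0.5938/5.413 = 0.1097
R_total = 30.095 + 0.9186 + 0.1097 = 31.123 ft²·°F·h/BTU
Q = A·ΔT/R = 1502 × (63.08 − 3.667) / 31.123 = 2867.3 BTU/h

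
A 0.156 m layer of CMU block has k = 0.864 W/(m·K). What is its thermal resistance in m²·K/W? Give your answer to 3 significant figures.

0.181 m²·K/W

R = L/k = 0.156/0.864 = 0.1806 m²·K/W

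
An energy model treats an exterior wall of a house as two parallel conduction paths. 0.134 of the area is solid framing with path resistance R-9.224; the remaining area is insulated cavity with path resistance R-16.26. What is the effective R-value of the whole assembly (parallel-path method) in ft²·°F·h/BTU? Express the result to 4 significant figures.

U_eff = 0.866/16.26 + 0.134/9.224 = 0.05326 + 0.014527 = 0.067787
R_eff = 1/U_eff = 14.752 ft²·°F·h/BTU

14.75 ft²·°F·h/BTU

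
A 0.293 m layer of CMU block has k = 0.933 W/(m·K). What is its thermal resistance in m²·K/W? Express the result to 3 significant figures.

0.314 m²·K/W

R = L/k = 0.293/0.933 = 0.314 m²·K/W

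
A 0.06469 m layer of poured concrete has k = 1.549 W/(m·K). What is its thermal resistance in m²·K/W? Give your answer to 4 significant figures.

R = L/k = 0.06469/1.549 = 0.041762 m²·K/W

0.04176 m²·K/W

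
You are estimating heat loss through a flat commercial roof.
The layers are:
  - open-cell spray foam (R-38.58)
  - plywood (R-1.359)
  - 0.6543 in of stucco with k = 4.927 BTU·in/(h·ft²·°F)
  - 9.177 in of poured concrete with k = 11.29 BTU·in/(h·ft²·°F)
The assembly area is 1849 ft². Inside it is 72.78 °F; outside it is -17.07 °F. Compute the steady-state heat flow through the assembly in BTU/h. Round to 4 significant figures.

0.6543/4.927 = 0.1328
9.177/11.29 = 0.81284
R_total = 38.58 + 1.359 + 0.1328 + 0.81284 = 40.885 ft²·°F·h/BTU
Q = A·ΔT/R = 1849 × (72.78 − (-17.07)) / 40.885 = 4063.4 BTU/h

4063 BTU/h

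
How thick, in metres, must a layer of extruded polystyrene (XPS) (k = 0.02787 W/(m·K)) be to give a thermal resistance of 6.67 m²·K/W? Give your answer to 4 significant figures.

L = R·k = 6.67 × 0.02787 = 0.18589 m

0.1859 m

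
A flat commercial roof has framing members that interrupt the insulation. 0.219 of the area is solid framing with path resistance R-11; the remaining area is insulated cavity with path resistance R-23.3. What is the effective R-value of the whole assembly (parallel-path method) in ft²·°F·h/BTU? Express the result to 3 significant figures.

U_eff = 0.781/23.3 + 0.219/11 = 0.03352 + 0.01991 = 0.05343
R_eff = 1/U_eff = 18.72 ft²·°F·h/BTU

18.7 ft²·°F·h/BTU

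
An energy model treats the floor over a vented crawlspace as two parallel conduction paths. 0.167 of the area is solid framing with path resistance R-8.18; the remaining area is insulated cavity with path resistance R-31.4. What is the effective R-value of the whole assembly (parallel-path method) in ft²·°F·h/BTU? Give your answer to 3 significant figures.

U_eff = 0.833/31.4 + 0.167/8.18 = 0.02653 + 0.02042 = 0.04694
R_eff = 1/U_eff = 21.3 ft²·°F·h/BTU

21.3 ft²·°F·h/BTU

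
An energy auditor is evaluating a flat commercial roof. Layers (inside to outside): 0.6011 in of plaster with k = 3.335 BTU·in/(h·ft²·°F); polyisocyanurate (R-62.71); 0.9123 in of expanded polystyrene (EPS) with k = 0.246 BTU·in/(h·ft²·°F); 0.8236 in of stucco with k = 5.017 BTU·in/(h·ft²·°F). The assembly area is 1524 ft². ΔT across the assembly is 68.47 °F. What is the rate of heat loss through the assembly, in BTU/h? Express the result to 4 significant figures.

1563 BTU/h

0.6011/3.335 = 0.18024
0.9123/0.246 = 3.7085
0.8236/5.017 = 0.16416
R_total = 0.18024 + 62.71 + 3.7085 + 0.16416 = 66.763 ft²·°F·h/BTU
Q = A·ΔT/R = 1524 × 68.47 / 66.763 = 1563 BTU/h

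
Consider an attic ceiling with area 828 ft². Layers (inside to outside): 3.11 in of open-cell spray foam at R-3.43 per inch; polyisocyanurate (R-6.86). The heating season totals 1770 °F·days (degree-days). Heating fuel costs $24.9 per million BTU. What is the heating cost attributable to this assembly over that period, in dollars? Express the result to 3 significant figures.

3.11 × 3.43 = 10.67
R_total = 10.67 + 6.86 = 17.53 ft²·°F·h/BTU
E = A × HDD × 24 / R = 828 × 1770 × 24 / 17.53 = 2007000 BTU
Cost = 2007000/10⁶ × 24.9 = $49.97

50.0 dollars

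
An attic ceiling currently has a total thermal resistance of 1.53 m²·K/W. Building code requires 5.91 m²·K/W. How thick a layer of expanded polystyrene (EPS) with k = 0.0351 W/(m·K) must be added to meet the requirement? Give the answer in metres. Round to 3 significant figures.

0.154 m

ΔR = 5.91 − 1.53 = 4.38 m²·K/W
L = ΔR × k = 4.38 × 0.0351 = 0.1537 m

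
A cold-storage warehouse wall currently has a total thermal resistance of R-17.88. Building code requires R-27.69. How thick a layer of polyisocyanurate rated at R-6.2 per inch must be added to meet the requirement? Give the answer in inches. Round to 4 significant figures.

ΔR = 27.69 − 17.88 = 9.81 ft²·°F·h/BTU
L = ΔR / (R/in) = 9.81/6.2 = 1.5823 in

1.582 in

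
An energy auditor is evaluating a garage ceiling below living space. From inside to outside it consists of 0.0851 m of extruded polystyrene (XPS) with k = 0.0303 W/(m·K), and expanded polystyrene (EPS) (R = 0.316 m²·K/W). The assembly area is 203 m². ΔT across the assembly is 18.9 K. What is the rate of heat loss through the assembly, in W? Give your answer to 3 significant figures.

1230 W

0.0851/0.0303 = 2.809
R_total = 2.809 + 0.316 = 3.125 m²·K/W
Q = A·ΔT/R = 203 × 18.9 / 3.125 = 1228 W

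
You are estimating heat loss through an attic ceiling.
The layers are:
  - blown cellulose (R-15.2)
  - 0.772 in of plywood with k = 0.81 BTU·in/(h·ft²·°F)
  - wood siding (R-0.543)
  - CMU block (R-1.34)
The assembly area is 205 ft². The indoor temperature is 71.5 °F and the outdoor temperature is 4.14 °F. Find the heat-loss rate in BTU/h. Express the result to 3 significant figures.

766 BTU/h

0.772/0.81 = 0.9531
R_total = 15.2 + 0.9531 + 0.543 + 1.34 = 18.04 ft²·°F·h/BTU
Q = A·ΔT/R = 205 × (71.5 − 4.14) / 18.04 = 765.6 BTU/h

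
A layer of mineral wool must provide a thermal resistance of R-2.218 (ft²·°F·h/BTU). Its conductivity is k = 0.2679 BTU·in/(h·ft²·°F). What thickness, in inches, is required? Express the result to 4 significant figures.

L = R × k = 2.218 × 0.2679 = 0.5942 in

0.5942 in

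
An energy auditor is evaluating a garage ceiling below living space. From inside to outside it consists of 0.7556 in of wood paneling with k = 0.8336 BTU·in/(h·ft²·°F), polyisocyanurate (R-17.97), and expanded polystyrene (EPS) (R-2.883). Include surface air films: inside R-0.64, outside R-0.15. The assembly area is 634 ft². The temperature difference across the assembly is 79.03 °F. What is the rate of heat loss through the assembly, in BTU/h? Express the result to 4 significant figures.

2222 BTU/h

0.7556/0.8336 = 0.90643
R_total = 0.64 + 0.90643 + 17.97 + 2.883 + 0.15 = 22.549 ft²·°F·h/BTU
Q = A·ΔT/R = 634 × 79.03 / 22.549 = 2222 BTU/h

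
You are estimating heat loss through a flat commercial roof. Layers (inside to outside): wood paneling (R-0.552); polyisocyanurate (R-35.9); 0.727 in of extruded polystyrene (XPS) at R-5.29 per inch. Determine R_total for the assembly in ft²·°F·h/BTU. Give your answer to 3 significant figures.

40.3 ft²·°F·h/BTU

0.727 × 5.29 = 3.846
R_total = 0.552 + 35.9 + 3.846 = 40.3 ft²·°F·h/BTU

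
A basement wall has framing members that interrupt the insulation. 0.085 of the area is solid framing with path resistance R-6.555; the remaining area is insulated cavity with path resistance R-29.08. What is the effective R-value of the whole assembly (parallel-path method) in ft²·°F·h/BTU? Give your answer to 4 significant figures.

22.51 ft²·°F·h/BTU

U_eff = 0.915/29.08 + 0.085/6.555 = 0.031465 + 0.012967 = 0.044432
R_eff = 1/U_eff = 22.506 ft²·°F·h/BTU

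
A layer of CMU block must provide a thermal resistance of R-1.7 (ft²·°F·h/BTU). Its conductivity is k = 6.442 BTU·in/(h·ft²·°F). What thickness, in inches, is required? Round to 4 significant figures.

L = R × k = 1.7 × 6.442 = 10.951 in

10.95 in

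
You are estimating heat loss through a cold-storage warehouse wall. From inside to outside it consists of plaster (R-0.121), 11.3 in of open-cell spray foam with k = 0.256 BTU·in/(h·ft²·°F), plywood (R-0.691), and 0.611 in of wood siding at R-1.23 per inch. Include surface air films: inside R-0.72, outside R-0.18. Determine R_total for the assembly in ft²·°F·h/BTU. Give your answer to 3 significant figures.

11.3/0.256 = 44.14
0.611 × 1.23 = 0.7515
R_total = 0.72 + 0.121 + 44.14 + 0.691 + 0.7515 + 0.18 = 46.6 ft²·°F·h/BTU

46.6 ft²·°F·h/BTU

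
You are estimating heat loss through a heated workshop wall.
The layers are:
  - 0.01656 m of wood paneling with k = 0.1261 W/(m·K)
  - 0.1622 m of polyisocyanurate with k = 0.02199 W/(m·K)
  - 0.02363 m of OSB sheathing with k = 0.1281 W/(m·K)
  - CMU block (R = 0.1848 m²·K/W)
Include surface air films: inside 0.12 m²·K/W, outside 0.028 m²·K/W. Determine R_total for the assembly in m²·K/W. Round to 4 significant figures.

8.025 m²·K/W

0.01656/0.1261 = 0.13132
0.1622/0.02199 = 7.3761
0.02363/0.1281 = 0.18447
R_total = 0.12 + 0.13132 + 7.3761 + 0.18447 + 0.1848 + 0.028 = 8.0247 m²·K/W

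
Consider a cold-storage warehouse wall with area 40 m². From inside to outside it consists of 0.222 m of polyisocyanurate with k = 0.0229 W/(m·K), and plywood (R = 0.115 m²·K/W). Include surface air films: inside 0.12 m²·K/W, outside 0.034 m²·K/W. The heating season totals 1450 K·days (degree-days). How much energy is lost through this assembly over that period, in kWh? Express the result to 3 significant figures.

0.222/0.0229 = 9.694
R_total = 0.12 + 9.694 + 0.115 + 0.034 = 9.963 m²·K/W
E = A × HDD × 24 / R / 1000 = 40 × 1450 × 24 / 9.963 / 1000 = 139.7 kWh

140 kWh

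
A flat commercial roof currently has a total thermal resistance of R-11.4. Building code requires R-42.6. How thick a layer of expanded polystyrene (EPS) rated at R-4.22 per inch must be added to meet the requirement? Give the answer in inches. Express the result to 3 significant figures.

ΔR = 42.6 − 11.4 = 31.2 ft²·°F·h/BTU
L = ΔR / (R/in) = 31.2/4.22 = 7.393 in

7.39 in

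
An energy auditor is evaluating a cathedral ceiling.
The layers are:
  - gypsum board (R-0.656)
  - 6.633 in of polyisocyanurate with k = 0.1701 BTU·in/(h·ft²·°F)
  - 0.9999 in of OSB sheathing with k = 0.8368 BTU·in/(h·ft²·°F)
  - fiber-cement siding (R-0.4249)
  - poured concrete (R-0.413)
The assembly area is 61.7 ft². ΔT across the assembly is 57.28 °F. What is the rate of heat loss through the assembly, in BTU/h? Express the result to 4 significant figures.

6.633/0.1701 = 38.995
0.9999/0.8368 = 1.1949
R_total = 0.656 + 38.995 + 1.1949 + 0.4249 + 0.413 = 41.684 ft²·°F·h/BTU
Q = A·ΔT/R = 61.7 × 57.28 / 41.684 = 84.786 BTU/h

84.79 BTU/h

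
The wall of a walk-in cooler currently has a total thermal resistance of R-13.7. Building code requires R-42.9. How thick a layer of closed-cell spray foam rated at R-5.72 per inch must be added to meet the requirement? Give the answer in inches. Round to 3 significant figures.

ΔR = 42.9 − 13.7 = 29.2 ft²·°F·h/BTU
L = ΔR / (R/in) = 29.2/5.72 = 5.105 in

5.10 in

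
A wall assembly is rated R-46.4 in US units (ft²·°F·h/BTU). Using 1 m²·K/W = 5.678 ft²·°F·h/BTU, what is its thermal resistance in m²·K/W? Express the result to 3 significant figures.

R_SI = 46.4/5.678 = 8.172

8.17 m²·K/W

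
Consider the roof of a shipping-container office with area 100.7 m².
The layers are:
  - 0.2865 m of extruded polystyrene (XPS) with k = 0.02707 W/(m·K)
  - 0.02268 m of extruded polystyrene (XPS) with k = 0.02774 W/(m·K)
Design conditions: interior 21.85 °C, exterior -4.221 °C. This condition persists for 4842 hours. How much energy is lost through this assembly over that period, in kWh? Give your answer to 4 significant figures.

1115 kWh

0.2865/0.02707 = 10.584
0.02268/0.02774 = 0.81759
R_total = 10.584 + 0.81759 = 11.401 m²·K/W
Q = 100.7 × (21.85 − (-4.221)) / 11.401 = 230.27 W
E = 230.27 W × 4842 h / 1000 = 1115 kWh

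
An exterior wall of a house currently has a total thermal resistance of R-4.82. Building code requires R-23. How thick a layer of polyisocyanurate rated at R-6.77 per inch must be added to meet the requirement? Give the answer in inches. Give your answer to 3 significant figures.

2.69 in

ΔR = 23 − 4.82 = 18.18 ft²·°F·h/BTU
L = ΔR / (R/in) = 18.18/6.77 = 2.685 in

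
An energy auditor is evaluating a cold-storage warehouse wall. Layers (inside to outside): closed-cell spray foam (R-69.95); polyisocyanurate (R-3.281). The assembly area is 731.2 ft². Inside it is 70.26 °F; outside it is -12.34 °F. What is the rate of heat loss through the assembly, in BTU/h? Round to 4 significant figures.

824.7 BTU/h

R_total = 69.95 + 3.281 = 73.231 ft²·°F·h/BTU
Q = A·ΔT/R = 731.2 × (70.26 − (-12.34)) / 73.231 = 824.75 BTU/h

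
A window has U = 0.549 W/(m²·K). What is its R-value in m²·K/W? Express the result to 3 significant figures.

1.82 m²·K/W

R = 1/U = 1/0.549 = 1.821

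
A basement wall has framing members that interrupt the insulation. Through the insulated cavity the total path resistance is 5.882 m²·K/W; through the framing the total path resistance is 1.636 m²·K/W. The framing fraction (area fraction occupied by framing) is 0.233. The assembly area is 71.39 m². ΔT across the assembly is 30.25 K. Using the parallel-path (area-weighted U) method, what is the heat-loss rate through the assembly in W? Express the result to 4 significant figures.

U_eff = 0.767/5.882 + 0.233/1.636 = 0.1304 + 0.14242 = 0.27282
R_eff = 1/U_eff = 3.6654 m²·K/W
Q = 71.39 × 30.25 / 3.6654 = 589.16 W

589.2 W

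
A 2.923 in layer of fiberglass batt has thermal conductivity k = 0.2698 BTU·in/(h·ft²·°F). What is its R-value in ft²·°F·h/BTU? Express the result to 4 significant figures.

R = L/k = 2.923/0.2698 = 10.834 ft²·°F·h/BTU

10.83 ft²·°F·h/BTU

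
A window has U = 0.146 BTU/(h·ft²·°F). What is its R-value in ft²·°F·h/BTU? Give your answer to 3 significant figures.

R = 1/U = 1/0.146 = 6.849

6.85 ft²·°F·h/BTU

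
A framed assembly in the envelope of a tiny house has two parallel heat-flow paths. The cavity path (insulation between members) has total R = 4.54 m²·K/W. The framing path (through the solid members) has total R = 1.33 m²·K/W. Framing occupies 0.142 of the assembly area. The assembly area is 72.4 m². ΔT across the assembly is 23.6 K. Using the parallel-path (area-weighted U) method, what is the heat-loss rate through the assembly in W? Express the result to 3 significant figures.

505 W

U_eff = 0.858/4.54 + 0.142/1.33 = 0.189 + 0.1068 = 0.2958
R_eff = 1/U_eff = 3.381 m²·K/W
Q = 72.4 × 23.6 / 3.381 = 505.3 W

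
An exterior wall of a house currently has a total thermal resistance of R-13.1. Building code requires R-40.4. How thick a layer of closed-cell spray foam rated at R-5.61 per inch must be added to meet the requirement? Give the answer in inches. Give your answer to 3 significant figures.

4.87 in

ΔR = 40.4 − 13.1 = 27.3 ft²·°F·h/BTU
L = ΔR / (R/in) = 27.3/5.61 = 4.866 in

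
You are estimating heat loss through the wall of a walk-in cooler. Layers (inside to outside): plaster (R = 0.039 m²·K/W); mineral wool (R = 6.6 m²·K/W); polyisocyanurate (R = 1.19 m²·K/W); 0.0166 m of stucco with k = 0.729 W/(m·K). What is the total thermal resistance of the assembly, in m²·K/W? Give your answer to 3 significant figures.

7.85 m²·K/W

0.0166/0.729 = 0.02277
R_total = 0.039 + 6.6 + 1.19 + 0.02277 = 7.852 m²·K/W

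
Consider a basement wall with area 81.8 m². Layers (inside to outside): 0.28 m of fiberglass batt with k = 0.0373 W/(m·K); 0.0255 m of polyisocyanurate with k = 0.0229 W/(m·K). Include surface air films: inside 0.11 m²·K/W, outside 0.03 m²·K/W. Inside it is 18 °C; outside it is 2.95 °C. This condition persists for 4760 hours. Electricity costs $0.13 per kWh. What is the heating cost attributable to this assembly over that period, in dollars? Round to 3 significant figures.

87.0 dollars

0.28/0.0373 = 7.507
0.0255/0.0229 = 1.114
R_total = 0.11 + 7.507 + 1.114 + 0.03 = 8.76 m²·K/W
Q = 81.8 × (18 − 2.95) / 8.76 = 140.5 W
E = 140.5 W × 4760 h / 1000 = 668.9 kWh
Cost = 668.9 × 0.13 = $86.96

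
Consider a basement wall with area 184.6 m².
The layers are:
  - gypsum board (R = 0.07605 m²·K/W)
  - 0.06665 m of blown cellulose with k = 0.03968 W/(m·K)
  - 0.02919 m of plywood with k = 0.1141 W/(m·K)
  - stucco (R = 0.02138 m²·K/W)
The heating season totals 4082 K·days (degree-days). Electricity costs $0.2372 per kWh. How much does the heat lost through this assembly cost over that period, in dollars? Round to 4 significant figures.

0.06665/0.03968 = 1.6797
0.02919/0.1141 = 0.25583
R_total = 0.07605 + 1.6797 + 0.25583 + 0.02138 = 2.0329 m²·K/W
E = A × HDD × 24 / R / 1000 = 184.6 × 4082 × 24 / 2.0329 / 1000 = 8895.9 kWh
Cost = 8895.9 × 0.2372 = $2110.1

2110 dollars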